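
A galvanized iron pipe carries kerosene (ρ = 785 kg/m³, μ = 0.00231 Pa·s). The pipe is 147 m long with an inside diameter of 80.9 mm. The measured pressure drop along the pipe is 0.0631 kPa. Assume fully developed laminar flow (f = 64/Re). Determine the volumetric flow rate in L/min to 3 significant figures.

Q ≈ 11.7 L/min

For laminar flow, f = 64/Re with Re = ρVD/μ, so Darcy-Weisbach reduces to ΔP = 32μLV/D². Solving for V: V = ΔP·D²/(32μL) = 63.1·(0.0809)²/(32·0.00231·147) = 0.03801 m/s.
Check: Re = ρVD/μ = 785·0.03801·0.0809/0.00231 = 1045 < 2300, so the laminar assumption holds.
Q = V·A = 0.03801·(π/4·0.0809²) = 0.0001954 m³/s = 11.7 L/min.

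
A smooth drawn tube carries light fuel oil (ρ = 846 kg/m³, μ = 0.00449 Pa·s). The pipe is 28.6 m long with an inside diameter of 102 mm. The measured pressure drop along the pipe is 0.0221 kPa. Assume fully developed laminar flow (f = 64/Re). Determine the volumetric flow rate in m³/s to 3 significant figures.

Q ≈ 4.57×10^-4 m³/s

For laminar flow, f = 64/Re with Re = ρVD/μ, so Darcy-Weisbach reduces to ΔP = 32μLV/D². Solving for V: V = ΔP·D²/(32μL) = 22.1·(0.102)²/(32·0.00449·28.6) = 0.05595 m/s.
Check: Re = ρVD/μ = 846·0.05595·0.102/0.00449 = 1075 < 2300, so the laminar assumption holds.
Q = V·A = 0.05595·(π/4·0.102²) = 0.0004572 m³/s = 4.57×10^-4 m³/s.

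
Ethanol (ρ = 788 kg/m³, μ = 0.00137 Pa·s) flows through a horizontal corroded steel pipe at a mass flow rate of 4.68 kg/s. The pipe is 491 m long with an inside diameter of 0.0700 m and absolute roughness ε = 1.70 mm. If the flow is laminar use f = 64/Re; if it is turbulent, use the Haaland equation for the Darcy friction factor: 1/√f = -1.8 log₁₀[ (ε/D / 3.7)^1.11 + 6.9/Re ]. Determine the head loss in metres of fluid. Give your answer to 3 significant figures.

A = πD²/4 = π(0.07)²/4 = 0.003848 m²; mean velocity V = ṁ/(ρA) = 4.68/(788 · 0.003848) = 1.543 m/s.
Reynolds number Re = ρVD/μ = 788 · 1.543 · 0.07 / 0.00137 = 6.214e+04.
Re > 4000 → turbulent. Relative roughness ε/D = 0.0017/0.07 = 0.0243. Haaland: 1/√f = -1.8 log₁₀[(0.0243/3.7)^1.11 + 6.9/6.214e+04] = -1.8 log₁₀[0.00378 + 0.000111] = 4.339, so f = 0.05312.
Darcy-Weisbach: ΔP = f(L/D)(ρV²/2) = 0.05312·(491/0.07)·(788·1.543²/2) = 0.05312·7014·938.3 = 3.496e+05 Pa.
Head loss h_f = ΔP/(ρg) = 3.496e+05/(788·9.81) = 45.2 m.

h_f ≈ 45.2 m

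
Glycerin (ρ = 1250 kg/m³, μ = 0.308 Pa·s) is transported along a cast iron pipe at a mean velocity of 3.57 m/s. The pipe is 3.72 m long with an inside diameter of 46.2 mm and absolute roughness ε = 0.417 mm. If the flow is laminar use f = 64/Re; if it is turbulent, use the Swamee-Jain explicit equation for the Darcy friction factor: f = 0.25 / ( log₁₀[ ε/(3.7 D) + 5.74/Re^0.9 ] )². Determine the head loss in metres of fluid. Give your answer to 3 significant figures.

Reynolds number Re = ρVD/μ = 1250 · 3.57 · 0.0462 / 0.308 = 669.4.
Re < 2300 → laminar flow, so f = 64/Re = 64/669.4 = 0.09561 (the turbulent correlation is not needed).
Darcy-Weisbach: ΔP = f(L/D)(ρV²/2) = 0.09561·(3.72/0.0462)·(1250·3.57²/2) = 0.09561·80.52·7966 = 6.132e+04 Pa.
Head loss h_f = ΔP/(ρg) = 6.132e+04/(1250·9.81) = 5.00 m.

h_f ≈ 5.00 m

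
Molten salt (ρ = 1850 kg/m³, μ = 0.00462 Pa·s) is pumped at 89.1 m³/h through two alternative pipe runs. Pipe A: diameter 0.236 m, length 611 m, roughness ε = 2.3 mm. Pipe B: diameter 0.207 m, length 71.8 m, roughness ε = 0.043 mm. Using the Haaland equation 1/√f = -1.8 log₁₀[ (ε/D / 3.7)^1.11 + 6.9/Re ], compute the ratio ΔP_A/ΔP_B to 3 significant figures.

ΔP_A/ΔP_B ≈ 8.33

Pipe A: V = Q/A = 0.02475/0.04374 = 0.5658 m/s; Re = 5.347e+04; ε/D = 0.00975; Haaland → f = 0.0387; ΔP_A = f(L/D)(ρV²/2) = 2.967e+04 Pa.
Pipe B: V = Q/A = 0.02475/0.03365 = 0.7354 m/s; Re = 6.096e+04; ε/D = 0.000208; Haaland → f = 0.02052; ΔP_B = f(L/D)(ρV²/2) = 3561 Pa.
ΔP_A/ΔP_B = 2.967e+04/3561 = 8.33.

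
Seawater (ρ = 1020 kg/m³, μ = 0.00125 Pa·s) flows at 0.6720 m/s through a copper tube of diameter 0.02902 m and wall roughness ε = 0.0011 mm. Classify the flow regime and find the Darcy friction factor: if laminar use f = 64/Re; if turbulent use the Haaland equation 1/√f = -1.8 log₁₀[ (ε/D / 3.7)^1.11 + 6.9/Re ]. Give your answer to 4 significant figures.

f ≈ 0.02734

Re = ρVD/μ = 1020·0.672·0.02902/0.00125 = 1.591e+04.
Re > 4000 → turbulent. ε/D = 1.1e-06/0.02902 = 3.79e-05; Haaland: 1/√f = -1.8 log₁₀[2.89e-06 + 0.000434] = 6.048, so f = 0.02734.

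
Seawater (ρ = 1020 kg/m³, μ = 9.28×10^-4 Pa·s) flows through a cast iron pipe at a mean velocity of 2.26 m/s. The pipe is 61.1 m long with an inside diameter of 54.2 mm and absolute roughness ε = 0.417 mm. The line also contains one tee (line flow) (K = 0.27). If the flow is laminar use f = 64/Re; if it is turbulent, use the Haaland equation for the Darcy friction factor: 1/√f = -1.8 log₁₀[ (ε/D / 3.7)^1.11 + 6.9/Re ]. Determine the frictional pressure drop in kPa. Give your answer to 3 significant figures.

Reynolds number Re = ρVD/μ = 1020 · 2.26 · 0.0542 / 0.000928 = 1.346e+05.
Re > 4000 → turbulent. Relative roughness ε/D = 0.000417/0.0542 = 0.00769. Haaland: 1/√f = -1.8 log₁₀[(0.00769/3.7)^1.11 + 6.9/1.346e+05] = -1.8 log₁₀[0.00105 + 5.12e-05] = 5.322, so f = 0.03531.
Total minor-loss coefficient ΣK = 1·0.27 = 0.27.
ΔP = [f·L/D + ΣK]·(ρV²/2) = [0.03531·61.1/0.0542 + 0.27]·(1020·2.26²/2) = [39.81 + 0.27]·2605 = 1.044e+05 Pa.
ΔP = 1.044e+05 Pa = 104 kPa.

ΔP ≈ 104 kPa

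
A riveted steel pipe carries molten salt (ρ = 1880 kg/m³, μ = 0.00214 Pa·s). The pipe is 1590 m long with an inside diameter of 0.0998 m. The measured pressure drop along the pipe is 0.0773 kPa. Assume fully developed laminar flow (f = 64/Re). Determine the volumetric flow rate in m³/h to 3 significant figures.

Q ≈ 0.199 m³/h

For laminar flow, f = 64/Re with Re = ρVD/μ, so Darcy-Weisbach reduces to ΔP = 32μLV/D². Solving for V: V = ΔP·D²/(32μL) = 77.3·(0.0998)²/(32·0.00214·1590) = 0.007071 m/s.
Check: Re = ρVD/μ = 1880·0.007071·0.0998/0.00214 = 619.9 < 2300, so the laminar assumption holds.
Q = V·A = 0.007071·(π/4·0.0998²) = 5.531e-05 m³/s = 0.199 m³/h.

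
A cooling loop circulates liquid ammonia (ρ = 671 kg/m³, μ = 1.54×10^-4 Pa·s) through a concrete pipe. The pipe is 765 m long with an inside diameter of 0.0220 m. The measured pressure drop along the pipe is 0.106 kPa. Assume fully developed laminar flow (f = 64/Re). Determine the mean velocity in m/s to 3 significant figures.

For laminar flow, f = 64/Re with Re = ρVD/μ, so Darcy-Weisbach reduces to ΔP = 32μLV/D². Solving for V: V = ΔP·D²/(32μL) = 106·(0.022)²/(32·0.000154·765) = 0.01361 m/s.
Check: Re = ρVD/μ = 671·0.01361·0.022/0.000154 = 1304 < 2300, so the laminar assumption holds.

V ≈ 0.0136 m/s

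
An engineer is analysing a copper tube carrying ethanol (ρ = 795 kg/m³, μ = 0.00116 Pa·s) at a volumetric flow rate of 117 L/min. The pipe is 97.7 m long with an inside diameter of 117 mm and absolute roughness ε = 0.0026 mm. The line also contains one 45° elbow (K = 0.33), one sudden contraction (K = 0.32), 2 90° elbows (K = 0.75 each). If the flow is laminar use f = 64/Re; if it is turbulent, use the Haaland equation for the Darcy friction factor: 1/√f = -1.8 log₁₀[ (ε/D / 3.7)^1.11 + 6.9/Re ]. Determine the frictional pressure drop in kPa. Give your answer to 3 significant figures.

Q = 117 L/min = 117/60000 = 0.00195 m³/s.
Cross-sectional area A = πD²/4 = π(0.117)²/4 = 0.01075 m²; mean velocity V = Q/A = 0.00195/0.01075 = 0.1814 m/s.
Reynolds number Re = ρVD/μ = 795 · 0.1814 · 0.117 / 0.00116 = 1.454e+04.
Re > 4000 → turbulent. Relative roughness ε/D = 2.6e-06/0.117 = 2.22e-05. Haaland: 1/√f = -1.8 log₁₀[(2.22e-05/3.7)^1.11 + 6.9/1.454e+04] = -1.8 log₁₀[1.6e-06 + 0.000474] = 5.98, so f = 0.02796.
Total minor-loss coefficient ΣK = 1·0.33 + 1·0.32 + 2·0.75 = 2.15.
ΔP = [f·L/D + ΣK]·(ρV²/2) = [0.02796·97.7/0.117 + 2.15]·(795·0.1814²/2) = [23.35 + 2.15]·13.08 = 333.4 Pa.
ΔP = 333.4 Pa = 0.333 kPa.

ΔP ≈ 0.333 kPa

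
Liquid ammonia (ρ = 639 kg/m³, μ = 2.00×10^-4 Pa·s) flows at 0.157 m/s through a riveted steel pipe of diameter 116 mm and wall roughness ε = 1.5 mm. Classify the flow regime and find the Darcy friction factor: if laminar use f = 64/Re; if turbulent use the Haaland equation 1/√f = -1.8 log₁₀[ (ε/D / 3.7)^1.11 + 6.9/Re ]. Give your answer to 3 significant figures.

Re = ρVD/μ = 639·0.157·0.116/0.0002 = 5.819e+04.
Re > 4000 → turbulent. ε/D = 0.0015/0.116 = 0.0129; Haaland: 1/√f = -1.8 log₁₀[0.00188 + 0.000119] = 4.86, so f = 0.04233.

f ≈ 0.0423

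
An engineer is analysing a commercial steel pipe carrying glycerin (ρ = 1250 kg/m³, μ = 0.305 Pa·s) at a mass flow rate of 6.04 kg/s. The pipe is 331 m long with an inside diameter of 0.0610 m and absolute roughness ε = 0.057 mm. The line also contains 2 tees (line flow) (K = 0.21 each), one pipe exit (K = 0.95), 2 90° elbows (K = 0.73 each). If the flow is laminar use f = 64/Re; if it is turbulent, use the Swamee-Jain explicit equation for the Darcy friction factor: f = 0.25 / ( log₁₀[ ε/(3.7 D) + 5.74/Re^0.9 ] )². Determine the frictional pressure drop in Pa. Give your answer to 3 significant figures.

A = πD²/4 = π(0.061)²/4 = 0.002922 m²; mean velocity V = ṁ/(ρA) = 6.04/(1250 · 0.002922) = 1.653 m/s.
Reynolds number Re = ρVD/μ = 1250 · 1.653 · 0.061 / 0.305 = 413.3.
Re < 2300 → laminar flow, so f = 64/Re = 64/413.3 = 0.1548 (the turbulent correlation is not needed).
Total minor-loss coefficient ΣK = 2·0.21 + 1·0.95 + 2·0.73 = 2.83.
ΔP = [f·L/D + ΣK]·(ρV²/2) = [0.1548·331/0.061 + 2.83]·(1250·1.653²/2) = [840.2 + 2.83]·1709 = 1.44e+06 Pa.

ΔP ≈ 1.44×10^6 Pa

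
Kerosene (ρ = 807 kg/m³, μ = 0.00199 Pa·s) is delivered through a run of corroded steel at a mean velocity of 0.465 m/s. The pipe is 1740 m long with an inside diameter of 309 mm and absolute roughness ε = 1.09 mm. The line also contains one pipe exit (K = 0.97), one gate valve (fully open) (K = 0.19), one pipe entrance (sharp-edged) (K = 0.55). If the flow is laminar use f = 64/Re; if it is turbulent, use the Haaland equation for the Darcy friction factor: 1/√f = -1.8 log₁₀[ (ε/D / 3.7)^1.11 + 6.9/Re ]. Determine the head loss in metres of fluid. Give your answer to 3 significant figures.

Reynolds number Re = ρVD/μ = 807 · 0.465 · 0.309 / 0.00199 = 5.827e+04.
Re > 4000 → turbulent. Relative roughness ε/D = 0.00109/0.309 = 0.00353. Haaland: 1/√f = -1.8 log₁₀[(0.00353/3.7)^1.11 + 6.9/5.827e+04] = -1.8 log₁₀[0.000444 + 0.000118] = 5.85, so f = 0.02922.
Total minor-loss coefficient ΣK = 1·0.97 + 1·0.19 + 1·0.55 = 1.71.
ΔP = [f·L/D + ΣK]·(ρV²/2) = [0.02922·1740/0.309 + 1.71]·(807·0.465²/2) = [164.5 + 1.71]·87.25 = 1.45e+04 Pa.
Head loss h_f = ΔP/(ρg) = 1.45e+04/(807·9.81) = 1.83 m.

h_f ≈ 1.83 m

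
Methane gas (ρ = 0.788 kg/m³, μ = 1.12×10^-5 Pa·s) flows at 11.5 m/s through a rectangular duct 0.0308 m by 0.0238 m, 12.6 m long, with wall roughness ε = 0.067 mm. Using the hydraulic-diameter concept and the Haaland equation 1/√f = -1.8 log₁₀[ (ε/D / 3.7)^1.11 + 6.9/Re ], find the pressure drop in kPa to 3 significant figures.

Hydraulic diameter D_h = 4A/P = 4·(0.0308·0.0238)/(2·(0.0308+0.0238)) = 0.002932/0.1092 = 0.02685 m.
Re = ρVD_h/μ = 0.788·11.5·0.02685/1.12e-05 = 2.173e+04.
ε/D_h = 6.7e-05/0.02685 = 0.0025; Haaland gives 1/√f = -1.8 log₁₀[0.000302+0.000318] = 5.774, so f = 0.02999.
ΔP = f(L/D_h)(ρV²/2) = 0.02999·12.6/0.02685·52.11 = 733.4 Pa.
ΔP = 0.733 kPa.

ΔP ≈ 0.733 kPa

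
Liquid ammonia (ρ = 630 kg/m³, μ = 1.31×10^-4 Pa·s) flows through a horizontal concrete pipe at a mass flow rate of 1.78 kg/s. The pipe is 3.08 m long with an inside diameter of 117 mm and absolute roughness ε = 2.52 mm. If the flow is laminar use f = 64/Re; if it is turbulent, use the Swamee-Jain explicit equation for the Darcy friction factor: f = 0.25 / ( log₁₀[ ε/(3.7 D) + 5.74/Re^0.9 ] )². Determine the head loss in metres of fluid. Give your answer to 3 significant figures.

h_f ≈ 0.00468 m

A = πD²/4 = π(0.117)²/4 = 0.01075 m²; mean velocity V = ṁ/(ρA) = 1.78/(630 · 0.01075) = 0.2628 m/s.
Reynolds number Re = ρVD/μ = 630 · 0.2628 · 0.117 / 0.000131 = 1.479e+05.
Re > 4000 → turbulent. Relative roughness ε/D = 0.00252/0.117 = 0.0215. Swamee-Jain: f = 0.25/(log₁₀[0.0215/3.7 + 5.74/1.479e+05^0.9])² = 0.25/(log₁₀[0.00582 + 0.000128])² = 0.25/(-2.226)² = 0.05047.
Darcy-Weisbach: ΔP = f(L/D)(ρV²/2) = 0.05047·(3.08/0.117)·(630·0.2628²/2) = 0.05047·26.32·21.75 = 28.9 Pa.
Head loss h_f = ΔP/(ρg) = 28.9/(630·9.81) = 0.00468 m.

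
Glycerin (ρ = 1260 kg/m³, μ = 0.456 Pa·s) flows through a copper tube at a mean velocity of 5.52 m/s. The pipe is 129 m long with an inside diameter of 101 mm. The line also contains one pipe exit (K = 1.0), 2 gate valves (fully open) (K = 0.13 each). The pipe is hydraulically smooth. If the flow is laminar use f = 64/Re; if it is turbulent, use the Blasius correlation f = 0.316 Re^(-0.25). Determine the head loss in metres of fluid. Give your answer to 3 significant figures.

Reynolds number Re = ρVD/μ = 1260 · 5.52 · 0.101 / 0.456 = 1541.
Re < 2300 → laminar flow, so f = 64/Re = 64/1541 = 0.04154 (the turbulent correlation is not needed).
Total minor-loss coefficient ΣK = 1·1 + 2·0.13 = 1.26.
ΔP = [f·L/D + ΣK]·(ρV²/2) = [0.04154·129/0.101 + 1.26]·(1260·5.52²/2) = [53.06 + 1.26]·1.92e+04 = 1.043e+06 Pa.
Head loss h_f = ΔP/(ρg) = 1.043e+06/(1260·9.81) = 84.4 m.

h_f ≈ 84.4 m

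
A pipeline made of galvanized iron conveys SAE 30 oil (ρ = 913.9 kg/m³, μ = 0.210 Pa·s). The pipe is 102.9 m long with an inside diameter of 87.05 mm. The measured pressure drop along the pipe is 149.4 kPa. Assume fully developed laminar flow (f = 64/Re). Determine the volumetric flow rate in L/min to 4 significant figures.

For laminar flow, f = 64/Re with Re = ρVD/μ, so Darcy-Weisbach reduces to ΔP = 32μLV/D². Solving for V: V = ΔP·D²/(32μL) = 1.494e+05·(0.08705)²/(32·0.21·102.9) = 1.637 m/s.
Check: Re = ρVD/μ = 913.9·1.637·0.08705/0.21 = 620.2 < 2300, so the laminar assumption holds.
Q = V·A = 1.637·(π/4·0.08705²) = 0.009744 m³/s = 584.6 L/min.

Q ≈ 584.6 L/min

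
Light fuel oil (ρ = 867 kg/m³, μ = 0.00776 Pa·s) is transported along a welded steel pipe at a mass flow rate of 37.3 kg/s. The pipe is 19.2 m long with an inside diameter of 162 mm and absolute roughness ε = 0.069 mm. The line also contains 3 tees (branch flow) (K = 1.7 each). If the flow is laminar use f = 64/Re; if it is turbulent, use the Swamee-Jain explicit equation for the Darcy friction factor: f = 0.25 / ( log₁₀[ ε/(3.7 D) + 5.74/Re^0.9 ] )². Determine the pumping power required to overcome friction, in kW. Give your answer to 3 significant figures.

P ≈ 0.641 kW

A = πD²/4 = π(0.162)²/4 = 0.02061 m²; mean velocity V = ṁ/(ρA) = 37.3/(867 · 0.02061) = 2.087 m/s.
Reynolds number Re = ρVD/μ = 867 · 2.087 · 0.162 / 0.00776 = 3.778e+04.
Re > 4000 → turbulent. Relative roughness ε/D = 6.9e-05/0.162 = 0.000426. Swamee-Jain: f = 0.25/(log₁₀[0.000426/3.7 + 5.74/3.778e+04^0.9])² = 0.25/(log₁₀[0.000115 + 0.000436])² = 0.25/(-3.259)² = 0.02354.
Total minor-loss coefficient ΣK = 3·1.7 = 5.1.
ΔP = [f·L/D + ΣK]·(ρV²/2) = [0.02354·19.2/0.162 + 5.1]·(867·2.087²/2) = [2.79 + 5.1]·1889 = 1.49e+04 Pa.
Q = ṁ/ρ = 37.3/867 = 0.04302 m³/s.
Pumping power P = QΔP = 0.04302·1.49e+04 = 641.1 W = 0.641 kW.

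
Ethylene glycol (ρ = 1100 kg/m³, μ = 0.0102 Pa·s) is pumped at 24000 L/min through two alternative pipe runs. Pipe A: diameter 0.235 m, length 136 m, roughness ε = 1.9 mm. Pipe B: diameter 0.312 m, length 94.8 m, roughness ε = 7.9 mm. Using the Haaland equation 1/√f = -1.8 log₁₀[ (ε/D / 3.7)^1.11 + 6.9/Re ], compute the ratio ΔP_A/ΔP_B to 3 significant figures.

Pipe A: V = Q/A = 0.4/0.04337 = 9.222 m/s; Re = 2.337e+05; ε/D = 0.00809; Haaland → f = 0.03566; ΔP_A = f(L/D)(ρV²/2) = 9.654e+05 Pa.
Pipe B: V = Q/A = 0.4/0.07645 = 5.232 m/s; Re = 1.76e+05; ε/D = 0.0253; Haaland → f = 0.05365; ΔP_B = f(L/D)(ρV²/2) = 2.454e+05 Pa.
ΔP_A/ΔP_B = 9.654e+05/2.454e+05 = 3.93.

ΔP_A/ΔP_B ≈ 3.93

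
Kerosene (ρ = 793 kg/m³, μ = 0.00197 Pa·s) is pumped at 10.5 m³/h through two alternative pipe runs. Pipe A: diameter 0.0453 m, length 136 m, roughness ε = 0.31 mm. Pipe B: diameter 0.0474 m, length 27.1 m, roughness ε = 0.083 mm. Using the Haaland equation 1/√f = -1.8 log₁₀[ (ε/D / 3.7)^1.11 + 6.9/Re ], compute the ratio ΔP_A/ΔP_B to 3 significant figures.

ΔP_A/ΔP_B ≈ 8.26

Pipe A: V = Q/A = 0.002917/0.001612 = 1.81 m/s; Re = 3.3e+04; ε/D = 0.00684; Haaland → f = 0.03558; ΔP_A = f(L/D)(ρV²/2) = 1.387e+05 Pa.
Pipe B: V = Q/A = 0.002917/0.001765 = 1.653 m/s; Re = 3.154e+04; ε/D = 0.00175; Haaland → f = 0.02711; ΔP_B = f(L/D)(ρV²/2) = 1.679e+04 Pa.
ΔP_A/ΔP_B = 1.387e+05/1.679e+04 = 8.26.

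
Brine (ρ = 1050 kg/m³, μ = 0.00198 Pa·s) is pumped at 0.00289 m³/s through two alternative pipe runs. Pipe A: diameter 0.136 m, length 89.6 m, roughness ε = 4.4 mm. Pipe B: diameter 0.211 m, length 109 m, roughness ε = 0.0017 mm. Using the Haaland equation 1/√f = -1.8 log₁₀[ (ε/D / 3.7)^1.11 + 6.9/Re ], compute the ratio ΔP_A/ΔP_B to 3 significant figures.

Pipe A: V = Q/A = 0.00289/0.01453 = 0.1989 m/s; Re = 1.435e+04; ε/D = 0.0324; Haaland → f = 0.06117; ΔP_A = f(L/D)(ρV²/2) = 837.4 Pa.
Pipe B: V = Q/A = 0.00289/0.03497 = 0.08265 m/s; Re = 9248; ε/D = 8.06e-06; Haaland → f = 0.03157; ΔP_B = f(L/D)(ρV²/2) = 58.48 Pa.
ΔP_A/ΔP_B = 837.4/58.48 = 14.3.

ΔP_A/ΔP_B ≈ 14.3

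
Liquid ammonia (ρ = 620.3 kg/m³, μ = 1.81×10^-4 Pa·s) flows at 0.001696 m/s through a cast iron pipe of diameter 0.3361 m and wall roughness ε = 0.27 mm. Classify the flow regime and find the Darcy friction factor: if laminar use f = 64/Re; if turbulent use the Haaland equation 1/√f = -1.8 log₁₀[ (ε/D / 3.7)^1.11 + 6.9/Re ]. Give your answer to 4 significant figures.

f ≈ 0.03276

Re = ρVD/μ = 620.3·0.001696·0.3361/0.000181 = 1954.
Re < 2300 → laminar, so f = 64/Re = 0.03276 (roughness is irrelevant in laminar flow).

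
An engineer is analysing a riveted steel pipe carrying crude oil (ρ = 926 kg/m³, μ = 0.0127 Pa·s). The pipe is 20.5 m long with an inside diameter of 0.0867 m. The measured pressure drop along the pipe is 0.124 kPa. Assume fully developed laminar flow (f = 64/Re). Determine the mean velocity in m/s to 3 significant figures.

For laminar flow, f = 64/Re with Re = ρVD/μ, so Darcy-Weisbach reduces to ΔP = 32μLV/D². Solving for V: V = ΔP·D²/(32μL) = 124·(0.0867)²/(32·0.0127·20.5) = 0.1119 m/s.
Check: Re = ρVD/μ = 926·0.1119·0.0867/0.0127 = 707.3 < 2300, so the laminar assumption holds.

V ≈ 0.112 m/s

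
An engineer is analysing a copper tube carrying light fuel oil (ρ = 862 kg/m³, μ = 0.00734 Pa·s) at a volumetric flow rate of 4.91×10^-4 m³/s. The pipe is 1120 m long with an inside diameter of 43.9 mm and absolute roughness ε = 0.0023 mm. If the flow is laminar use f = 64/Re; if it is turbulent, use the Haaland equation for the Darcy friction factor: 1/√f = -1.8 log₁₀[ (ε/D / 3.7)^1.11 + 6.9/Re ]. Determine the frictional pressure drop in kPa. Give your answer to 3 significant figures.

ΔP ≈ 44.3 kPa

Cross-sectional area A = πD²/4 = π(0.0439)²/4 = 0.001514 m²; mean velocity V = Q/A = 0.000491/0.001514 = 0.3244 m/s.
Reynolds number Re = ρVD/μ = 862 · 0.3244 · 0.0439 / 0.00734 = 1672.
Re < 2300 → laminar flow, so f = 64/Re = 64/1672 = 0.03827 (the turbulent correlation is not needed).
Darcy-Weisbach: ΔP = f(L/D)(ρV²/2) = 0.03827·(1120/0.0439)·(862·0.3244²/2) = 0.03827·2.551e+04·45.35 = 4.428e+04 Pa.
ΔP = 4.428e+04 Pa = 44.3 kPa.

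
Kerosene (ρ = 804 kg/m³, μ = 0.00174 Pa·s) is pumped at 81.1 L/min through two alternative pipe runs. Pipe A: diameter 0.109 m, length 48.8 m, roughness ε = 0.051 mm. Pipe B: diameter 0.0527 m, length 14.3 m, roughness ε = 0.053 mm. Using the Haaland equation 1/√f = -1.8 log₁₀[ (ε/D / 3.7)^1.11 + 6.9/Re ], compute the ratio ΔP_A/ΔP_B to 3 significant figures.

ΔP_A/ΔP_B ≈ 0.105

Pipe A: V = Q/A = 0.001352/0.009331 = 0.1449 m/s; Re = 7296; ε/D = 0.000468; Haaland → f = 0.03422; ΔP_A = f(L/D)(ρV²/2) = 129.2 Pa.
Pipe B: V = Q/A = 0.001352/0.002181 = 0.6197 m/s; Re = 1.509e+04; ε/D = 0.00101; Haaland → f = 0.02929; ΔP_B = f(L/D)(ρV²/2) = 1227 Pa.
ΔP_A/ΔP_B = 129.2/1227 = 0.105.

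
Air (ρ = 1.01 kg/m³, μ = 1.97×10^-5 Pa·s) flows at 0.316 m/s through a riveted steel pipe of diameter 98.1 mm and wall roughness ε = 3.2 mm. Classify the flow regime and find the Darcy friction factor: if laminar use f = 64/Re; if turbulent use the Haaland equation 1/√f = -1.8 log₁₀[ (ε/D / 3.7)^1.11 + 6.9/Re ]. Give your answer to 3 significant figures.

f ≈ 0.0403

Re = ρVD/μ = 1.01·0.316·0.0981/1.97e-05 = 1589.
Re < 2300 → laminar, so f = 64/Re = 0.04027 (roughness is irrelevant in laminar flow).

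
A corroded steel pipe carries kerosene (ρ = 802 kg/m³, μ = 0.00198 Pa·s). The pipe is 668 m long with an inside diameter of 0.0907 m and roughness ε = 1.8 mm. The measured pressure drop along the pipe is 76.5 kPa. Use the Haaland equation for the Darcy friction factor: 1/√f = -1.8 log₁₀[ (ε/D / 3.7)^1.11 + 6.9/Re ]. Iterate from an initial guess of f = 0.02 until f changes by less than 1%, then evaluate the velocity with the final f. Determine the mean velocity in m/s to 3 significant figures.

Rearranging Darcy-Weisbach: V = √(2·ΔP·D/(f·L·ρ)). With ε/D = 0.0018/0.0907 = 0.0198, iterate starting from f = 0.02:
  f = 0.02 → V = √(2·7.65e+04·0.0907/(0.02·668·802)) = 1.138 m/s; Re = ρVD/μ = 4.181e+04; f → 0.04949
  f = 0.04949 → V = 0.7234 m/s; Re = 2.658e+04; f → 0.05
  f = 0.05 → V = 0.7197 m/s; Re = 2.644e+04; f → 0.05001
Converged (Δf/f < 1%). With the final f = 0.05001: V = √(2·7.65e+04·0.0907/(0.05001·668·802)) = 0.7197 m/s.

V ≈ 0.720 m/s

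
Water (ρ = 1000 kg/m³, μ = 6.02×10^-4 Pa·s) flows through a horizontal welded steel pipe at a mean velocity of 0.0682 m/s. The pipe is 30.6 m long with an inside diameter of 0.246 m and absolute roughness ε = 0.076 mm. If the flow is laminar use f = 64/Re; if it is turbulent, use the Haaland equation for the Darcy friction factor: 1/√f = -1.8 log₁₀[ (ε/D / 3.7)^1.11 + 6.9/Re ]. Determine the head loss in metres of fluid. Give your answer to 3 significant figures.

Reynolds number Re = ρVD/μ = 1000 · 0.0682 · 0.246 / 0.000602 = 2.787e+04.
Re > 4000 → turbulent. Relative roughness ε/D = 7.6e-05/0.246 = 0.000309. Haaland: 1/√f = -1.8 log₁₀[(0.000309/3.7)^1.11 + 6.9/2.787e+04] = -1.8 log₁₀[2.97e-05 + 0.000248] = 6.403, so f = 0.02439.
Darcy-Weisbach: ΔP = f(L/D)(ρV²/2) = 0.02439·(30.6/0.246)·(1000·0.0682²/2) = 0.02439·124.4·2.326 = 7.057 Pa.
Head loss h_f = ΔP/(ρg) = 7.057/(1000·9.81) = 7.19×10^-4 m.

h_f ≈ 7.19×10^-4 m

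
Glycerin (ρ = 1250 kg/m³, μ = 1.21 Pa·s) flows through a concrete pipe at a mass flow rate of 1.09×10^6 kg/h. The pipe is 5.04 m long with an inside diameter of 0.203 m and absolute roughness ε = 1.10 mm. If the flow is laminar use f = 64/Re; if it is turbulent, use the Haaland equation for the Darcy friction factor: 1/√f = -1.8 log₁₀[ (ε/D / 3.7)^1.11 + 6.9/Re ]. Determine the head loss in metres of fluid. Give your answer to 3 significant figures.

ṁ = 1.09×10^6 kg/h = 1.09×10^6/3600 = 302.8 kg/s.
A = πD²/4 = π(0.203)²/4 = 0.03237 m²; mean velocity V = ṁ/(ρA) = 302.8/(1250 · 0.03237) = 7.484 m/s.
Reynolds number Re = ρVD/μ = 1250 · 7.484 · 0.203 / 1.21 = 1569.
Re < 2300 → laminar flow, so f = 64/Re = 64/1569 = 0.04078 (the turbulent correlation is not needed).
Darcy-Weisbach: ΔP = f(L/D)(ρV²/2) = 0.04078·(5.04/0.203)·(1250·7.484²/2) = 0.04078·24.83·3.501e+04 = 3.544e+04 Pa.
Head loss h_f = ΔP/(ρg) = 3.544e+04/(1250·9.81) = 2.89 m.

h_f ≈ 2.89 m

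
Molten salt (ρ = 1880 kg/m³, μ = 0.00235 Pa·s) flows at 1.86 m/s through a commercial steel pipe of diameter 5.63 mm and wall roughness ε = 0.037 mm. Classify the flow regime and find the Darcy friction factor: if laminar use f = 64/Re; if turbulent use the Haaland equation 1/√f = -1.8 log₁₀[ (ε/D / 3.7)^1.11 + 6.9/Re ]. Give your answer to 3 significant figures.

f ≈ 0.0403

Re = ρVD/μ = 1880·1.86·0.00563/0.00235 = 8377.
Re > 4000 → turbulent. ε/D = 3.7e-05/0.00563 = 0.00657; Haaland: 1/√f = -1.8 log₁₀[0.000885 + 0.000824] = 4.981, so f = 0.0403.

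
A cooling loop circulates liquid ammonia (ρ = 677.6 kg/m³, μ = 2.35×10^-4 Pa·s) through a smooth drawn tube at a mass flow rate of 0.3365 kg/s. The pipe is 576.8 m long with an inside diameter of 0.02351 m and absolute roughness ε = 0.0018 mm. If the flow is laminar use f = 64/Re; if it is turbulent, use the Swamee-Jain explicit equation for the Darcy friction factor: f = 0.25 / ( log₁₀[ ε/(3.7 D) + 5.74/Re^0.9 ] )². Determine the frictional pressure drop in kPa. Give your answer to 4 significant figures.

A = πD²/4 = π(0.02351)²/4 = 0.0004341 m²; mean velocity V = ṁ/(ρA) = 0.3365/(677.6 · 0.0004341) = 1.144 m/s.
Reynolds number Re = ρVD/μ = 677.6 · 1.144 · 0.02351 / 0.000235 = 7.755e+04.
Re > 4000 → turbulent. Relative roughness ε/D = 1.8e-06/0.02351 = 7.66e-05. Swamee-Jain: f = 0.25/(log₁₀[7.66e-05/3.7 + 5.74/7.755e+04^0.9])² = 0.25/(log₁₀[2.07e-05 + 0.000228])² = 0.25/(-3.604)² = 0.01925.
Darcy-Weisbach: ΔP = f(L/D)(ρV²/2) = 0.01925·(576.8/0.02351)·(677.6·1.144²/2) = 0.01925·2.453e+04·443.4 = 2.094e+05 Pa.
ΔP = 2.094e+05 Pa = 209.4 kPa.

ΔP ≈ 209.4 kPa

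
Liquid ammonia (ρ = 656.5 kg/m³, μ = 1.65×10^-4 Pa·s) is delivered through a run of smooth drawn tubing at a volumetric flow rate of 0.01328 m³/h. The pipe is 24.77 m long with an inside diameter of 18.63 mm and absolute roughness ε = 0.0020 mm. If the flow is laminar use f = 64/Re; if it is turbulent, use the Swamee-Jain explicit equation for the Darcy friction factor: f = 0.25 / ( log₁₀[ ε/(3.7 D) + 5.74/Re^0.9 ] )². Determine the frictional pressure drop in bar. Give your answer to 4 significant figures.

Q = 0.01328 m³/h = 0.01328/3600 = 3.689e-06 m³/s.
Cross-sectional area A = πD²/4 = π(0.01863)²/4 = 0.0002726 m²; mean velocity V = Q/A = 3.689e-06/0.0002726 = 0.01353 m/s.
Reynolds number Re = ρVD/μ = 656.5 · 0.01353 · 0.01863 / 0.000165 = 1003.
Re < 2300 → laminar flow, so f = 64/Re = 64/1003 = 0.0638 (the turbulent correlation is not needed).
Darcy-Weisbach: ΔP = f(L/D)(ρV²/2) = 0.0638·(24.77/0.01863)·(656.5·0.01353²/2) = 0.0638·1330·0.06011 = 5.099 Pa.
ΔP = 5.099 Pa = 5.099×10^-5 bar.

ΔP ≈ 5.099×10^-5 bar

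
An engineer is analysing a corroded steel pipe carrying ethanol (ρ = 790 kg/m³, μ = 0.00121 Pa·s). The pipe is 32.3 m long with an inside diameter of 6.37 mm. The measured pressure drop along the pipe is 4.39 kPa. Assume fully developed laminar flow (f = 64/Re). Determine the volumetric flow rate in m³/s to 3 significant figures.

For laminar flow, f = 64/Re with Re = ρVD/μ, so Darcy-Weisbach reduces to ΔP = 32μLV/D². Solving for V: V = ΔP·D²/(32μL) = 4390·(0.00637)²/(32·0.00121·32.3) = 0.1424 m/s.
Check: Re = ρVD/μ = 790·0.1424·0.00637/0.00121 = 592.4 < 2300, so the laminar assumption holds.
Q = V·A = 0.1424·(π/4·0.00637²) = 4.539e-06 m³/s = 4.54×10^-6 m³/s.

Q ≈ 4.54×10^-6 m³/s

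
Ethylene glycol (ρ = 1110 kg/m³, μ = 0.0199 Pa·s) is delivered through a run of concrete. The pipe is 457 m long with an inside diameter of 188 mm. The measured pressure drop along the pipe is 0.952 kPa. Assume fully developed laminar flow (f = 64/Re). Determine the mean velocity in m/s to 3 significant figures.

V ≈ 0.116 m/s

For laminar flow, f = 64/Re with Re = ρVD/μ, so Darcy-Weisbach reduces to ΔP = 32μLV/D². Solving for V: V = ΔP·D²/(32μL) = 952·(0.188)²/(32·0.0199·457) = 0.1156 m/s.
Check: Re = ρVD/μ = 1110·0.1156·0.188/0.0199 = 1212 < 2300, so the laminar assumption holds.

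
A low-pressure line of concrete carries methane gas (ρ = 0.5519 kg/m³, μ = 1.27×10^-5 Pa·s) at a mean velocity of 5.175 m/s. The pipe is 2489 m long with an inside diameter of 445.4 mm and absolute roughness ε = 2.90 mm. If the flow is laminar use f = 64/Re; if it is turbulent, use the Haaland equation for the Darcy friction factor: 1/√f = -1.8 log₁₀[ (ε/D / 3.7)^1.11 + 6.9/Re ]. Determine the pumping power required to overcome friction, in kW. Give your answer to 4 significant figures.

Reynolds number Re = ρVD/μ = 0.5519 · 5.175 · 0.4454 / 1.27e-05 = 1.002e+05.
Re > 4000 → turbulent. Relative roughness ε/D = 0.0029/0.4454 = 0.00651. Haaland: 1/√f = -1.8 log₁₀[(0.00651/3.7)^1.11 + 6.9/1.002e+05] = -1.8 log₁₀[0.000876 + 6.89e-05] = 5.444, so f = 0.03374.
Darcy-Weisbach: ΔP = f(L/D)(ρV²/2) = 0.03374·(2489/0.4454)·(0.5519·5.175²/2) = 0.03374·5588·7.39 = 1393 Pa.
Q = V·A = 5.175·0.1558 = 0.8063 m³/s.
Pumping power P = QΔP = 0.8063·1393 = 1123.4 W = 1.123 kW.

P ≈ 1.123 kW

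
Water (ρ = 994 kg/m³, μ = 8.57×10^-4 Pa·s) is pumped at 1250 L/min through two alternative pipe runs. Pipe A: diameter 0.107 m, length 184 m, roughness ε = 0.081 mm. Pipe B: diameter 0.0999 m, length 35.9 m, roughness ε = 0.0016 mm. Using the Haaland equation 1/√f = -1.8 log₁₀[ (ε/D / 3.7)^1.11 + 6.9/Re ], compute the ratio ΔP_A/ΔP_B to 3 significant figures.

ΔP_A/ΔP_B ≈ 4.91

Pipe A: V = Q/A = 0.02083/0.008992 = 2.317 m/s; Re = 2.875e+05; ε/D = 0.000757; Haaland → f = 0.01947; ΔP_A = f(L/D)(ρV²/2) = 8.932e+04 Pa.
Pipe B: V = Q/A = 0.02083/0.007838 = 2.658 m/s; Re = 3.08e+05; ε/D = 1.6e-05; Haaland → f = 0.01441; ΔP_B = f(L/D)(ρV²/2) = 1.818e+04 Pa.
ΔP_A/ΔP_B = 8.932e+04/1.818e+04 = 4.91.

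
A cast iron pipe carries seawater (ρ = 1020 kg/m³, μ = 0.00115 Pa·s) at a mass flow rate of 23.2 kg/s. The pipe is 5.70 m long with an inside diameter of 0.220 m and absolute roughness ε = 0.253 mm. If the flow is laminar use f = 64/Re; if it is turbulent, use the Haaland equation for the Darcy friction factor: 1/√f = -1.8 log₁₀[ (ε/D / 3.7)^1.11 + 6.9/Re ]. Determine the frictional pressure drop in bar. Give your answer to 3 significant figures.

ΔP ≈ 0.00105 bar

A = πD²/4 = π(0.22)²/4 = 0.03801 m²; mean velocity V = ṁ/(ρA) = 23.2/(1020 · 0.03801) = 0.5983 m/s.
Reynolds number Re = ρVD/μ = 1020 · 0.5983 · 0.22 / 0.00115 = 1.168e+05.
Re > 4000 → turbulent. Relative roughness ε/D = 0.000253/0.22 = 0.00115. Haaland: 1/√f = -1.8 log₁₀[(0.00115/3.7)^1.11 + 6.9/1.168e+05] = -1.8 log₁₀[0.000128 + 5.91e-05] = 6.711, so f = 0.0222.
Darcy-Weisbach: ΔP = f(L/D)(ρV²/2) = 0.0222·(5.7/0.22)·(1020·0.5983²/2) = 0.0222·25.91·182.6 = 105 Pa.
ΔP = 105 Pa = 0.00105 bar.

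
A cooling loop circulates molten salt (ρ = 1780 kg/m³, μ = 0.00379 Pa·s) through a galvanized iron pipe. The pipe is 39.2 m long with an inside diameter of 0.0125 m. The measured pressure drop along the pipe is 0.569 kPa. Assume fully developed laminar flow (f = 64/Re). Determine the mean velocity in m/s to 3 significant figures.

For laminar flow, f = 64/Re with Re = ρVD/μ, so Darcy-Weisbach reduces to ΔP = 32μLV/D². Solving for V: V = ΔP·D²/(32μL) = 569·(0.0125)²/(32·0.00379·39.2) = 0.0187 m/s.
Check: Re = ρVD/μ = 1780·0.0187·0.0125/0.00379 = 109.8 < 2300, so the laminar assumption holds.

V ≈ 0.0187 m/s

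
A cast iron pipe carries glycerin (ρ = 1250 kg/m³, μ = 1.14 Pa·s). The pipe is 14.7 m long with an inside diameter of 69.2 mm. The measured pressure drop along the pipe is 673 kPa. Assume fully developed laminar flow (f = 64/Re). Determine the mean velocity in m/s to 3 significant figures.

V ≈ 6.01 m/s

For laminar flow, f = 64/Re with Re = ρVD/μ, so Darcy-Weisbach reduces to ΔP = 32μLV/D². Solving for V: V = ΔP·D²/(32μL) = 6.73e+05·(0.0692)²/(32·1.14·14.7) = 6.01 m/s.
Check: Re = ρVD/μ = 1250·6.01·0.0692/1.14 = 456 < 2300, so the laminar assumption holds.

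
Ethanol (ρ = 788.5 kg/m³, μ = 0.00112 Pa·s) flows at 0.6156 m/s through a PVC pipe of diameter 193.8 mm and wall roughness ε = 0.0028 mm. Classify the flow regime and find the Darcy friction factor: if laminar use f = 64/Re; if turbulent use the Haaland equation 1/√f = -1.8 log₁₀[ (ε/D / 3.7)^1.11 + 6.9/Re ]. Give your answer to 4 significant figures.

f ≈ 0.01854

Re = ρVD/μ = 788.5·0.6156·0.1938/0.00112 = 8.399e+04.
Re > 4000 → turbulent. ε/D = 2.8e-06/0.1938 = 1.44e-05; Haaland: 1/√f = -1.8 log₁₀[9.92e-07 + 8.22e-05] = 7.344, so f = 0.01854.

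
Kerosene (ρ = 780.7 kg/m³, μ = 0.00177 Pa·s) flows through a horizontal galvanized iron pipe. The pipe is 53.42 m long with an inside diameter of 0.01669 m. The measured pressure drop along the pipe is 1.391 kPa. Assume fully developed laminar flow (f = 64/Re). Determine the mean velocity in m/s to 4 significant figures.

For laminar flow, f = 64/Re with Re = ρVD/μ, so Darcy-Weisbach reduces to ΔP = 32μLV/D². Solving for V: V = ΔP·D²/(32μL) = 1391·(0.01669)²/(32·0.00177·53.42) = 0.1281 m/s.
Check: Re = ρVD/μ = 780.7·0.1281·0.01669/0.00177 = 942.7 < 2300, so the laminar assumption holds.

V ≈ 0.1281 m/s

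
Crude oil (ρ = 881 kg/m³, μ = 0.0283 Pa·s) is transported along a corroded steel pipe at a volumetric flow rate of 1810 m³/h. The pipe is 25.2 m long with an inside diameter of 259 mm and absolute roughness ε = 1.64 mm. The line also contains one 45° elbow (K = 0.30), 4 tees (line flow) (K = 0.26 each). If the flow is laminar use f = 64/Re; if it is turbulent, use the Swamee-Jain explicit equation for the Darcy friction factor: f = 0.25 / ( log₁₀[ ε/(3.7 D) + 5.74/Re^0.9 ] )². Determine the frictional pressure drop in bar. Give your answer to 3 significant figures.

Q = 1810 m³/h = 1810/3600 = 0.5028 m³/s.
Cross-sectional area A = πD²/4 = π(0.259)²/4 = 0.05269 m²; mean velocity V = Q/A = 0.5028/0.05269 = 9.543 m/s.
Reynolds number Re = ρVD/μ = 881 · 9.543 · 0.259 / 0.0283 = 7.694e+04.
Re > 4000 → turbulent. Relative roughness ε/D = 0.00164/0.259 = 0.00633. Swamee-Jain: f = 0.25/(log₁₀[0.00633/3.7 + 5.74/7.694e+04^0.9])² = 0.25/(log₁₀[0.00171 + 0.00023])² = 0.25/(-2.712)² = 0.03399.
Total minor-loss coefficient ΣK = 1·0.3 + 4·0.26 = 1.34.
ΔP = [f·L/D + ΣK]·(ρV²/2) = [0.03399·25.2/0.259 + 1.34]·(881·9.543²/2) = [3.307 + 1.34]·4.012e+04 = 1.864e+05 Pa.
ΔP = 1.864e+05 Pa = 1.86 bar.

ΔP ≈ 1.86 bar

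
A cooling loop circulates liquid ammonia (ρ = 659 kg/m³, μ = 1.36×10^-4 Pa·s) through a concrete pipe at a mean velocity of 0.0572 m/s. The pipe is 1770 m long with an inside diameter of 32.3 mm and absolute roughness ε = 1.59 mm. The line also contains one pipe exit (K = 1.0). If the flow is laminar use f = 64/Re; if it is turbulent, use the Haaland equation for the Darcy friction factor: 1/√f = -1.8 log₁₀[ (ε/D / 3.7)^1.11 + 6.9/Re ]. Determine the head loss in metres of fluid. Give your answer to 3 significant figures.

Reynolds number Re = ρVD/μ = 659 · 0.0572 · 0.0323 / 0.000136 = 8953.
Re > 4000 → turbulent. Relative roughness ε/D = 0.00159/0.0323 = 0.0492. Haaland: 1/√f = -1.8 log₁₀[(0.0492/3.7)^1.11 + 6.9/8953] = -1.8 log₁₀[0.00827 + 0.000771] = 3.679, so f = 0.0739.
Total minor-loss coefficient ΣK = 1·1 = 1.
ΔP = [f·L/D + ΣK]·(ρV²/2) = [0.0739·1770/0.0323 + 1]·(659·0.0572²/2) = [4049 + 1]·1.078 = 4367 Pa.
Head loss h_f = ΔP/(ρg) = 4367/(659·9.81) = 0.675 m.

h_f ≈ 0.675 m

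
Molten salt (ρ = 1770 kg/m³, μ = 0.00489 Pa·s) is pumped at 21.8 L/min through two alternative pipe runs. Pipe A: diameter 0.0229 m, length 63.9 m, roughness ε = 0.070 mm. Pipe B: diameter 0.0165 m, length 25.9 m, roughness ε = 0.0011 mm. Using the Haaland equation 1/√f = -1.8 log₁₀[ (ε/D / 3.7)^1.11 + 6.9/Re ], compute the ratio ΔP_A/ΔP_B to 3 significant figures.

Pipe A: V = Q/A = 0.0003633/0.0004119 = 0.8822 m/s; Re = 7312; ε/D = 0.00306; Haaland → f = 0.03724; ΔP_A = f(L/D)(ρV²/2) = 7.157e+04 Pa.
Pipe B: V = Q/A = 0.0003633/0.0002138 = 1.699 m/s; Re = 1.015e+04; ε/D = 6.67e-05; Haaland → f = 0.03083; ΔP_B = f(L/D)(ρV²/2) = 1.237e+05 Pa.
ΔP_A/ΔP_B = 7.157e+04/1.237e+05 = 0.579.

ΔP_A/ΔP_B ≈ 0.579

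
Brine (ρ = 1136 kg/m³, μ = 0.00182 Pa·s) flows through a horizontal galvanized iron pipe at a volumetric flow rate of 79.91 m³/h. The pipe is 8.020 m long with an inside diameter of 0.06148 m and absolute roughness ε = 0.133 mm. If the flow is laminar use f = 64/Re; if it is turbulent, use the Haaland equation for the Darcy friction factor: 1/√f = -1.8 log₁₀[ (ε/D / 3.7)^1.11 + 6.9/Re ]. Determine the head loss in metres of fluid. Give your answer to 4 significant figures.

h_f ≈ 9.104 m

Q = 79.91 m³/h = 79.91/3600 = 0.0222 m³/s.
Cross-sectional area A = πD²/4 = π(0.06148)²/4 = 0.002969 m²; mean velocity V = Q/A = 0.0222/0.002969 = 7.477 m/s.
Reynolds number Re = ρVD/μ = 1136 · 7.477 · 0.06148 / 0.00182 = 2.869e+05.
Re > 4000 → turbulent. Relative roughness ε/D = 0.000133/0.06148 = 0.00216. Haaland: 1/√f = -1.8 log₁₀[(0.00216/3.7)^1.11 + 6.9/2.869e+05] = -1.8 log₁₀[0.000258 + 2.4e-05] = 6.39, so f = 0.02449.
Darcy-Weisbach: ΔP = f(L/D)(ρV²/2) = 0.02449·(8.02/0.06148)·(1136·7.477²/2) = 0.02449·130.4·3.176e+04 = 1.015e+05 Pa.
Head loss h_f = ΔP/(ρg) = 1.015e+05/(1136·9.81) = 9.104 m.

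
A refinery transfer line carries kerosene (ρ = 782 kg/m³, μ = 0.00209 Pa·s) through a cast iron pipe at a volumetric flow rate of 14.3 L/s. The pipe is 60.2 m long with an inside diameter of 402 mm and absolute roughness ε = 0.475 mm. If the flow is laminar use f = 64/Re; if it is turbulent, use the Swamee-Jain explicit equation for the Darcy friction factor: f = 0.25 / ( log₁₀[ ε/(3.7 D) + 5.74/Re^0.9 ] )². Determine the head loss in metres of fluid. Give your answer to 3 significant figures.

h_f ≈ 0.00285 m

Q = 14.3 L/s = 14.3/1000 = 0.0143 m³/s.
Cross-sectional area A = πD²/4 = π(0.402)²/4 = 0.1269 m²; mean velocity V = Q/A = 0.0143/0.1269 = 0.1127 m/s.
Reynolds number Re = ρVD/μ = 782 · 0.1127 · 0.402 / 0.00209 = 1.695e+04.
Re > 4000 → turbulent. Relative roughness ε/D = 0.000475/0.402 = 0.00118. Swamee-Jain: f = 0.25/(log₁₀[0.00118/3.7 + 5.74/1.695e+04^0.9])² = 0.25/(log₁₀[0.000319 + 0.000897])² = 0.25/(-2.915)² = 0.02942.
Darcy-Weisbach: ΔP = f(L/D)(ρV²/2) = 0.02942·(60.2/0.402)·(782·0.1127²/2) = 0.02942·149.8·4.963 = 21.87 Pa.
Head loss h_f = ΔP/(ρg) = 21.87/(782·9.81) = 0.00285 m.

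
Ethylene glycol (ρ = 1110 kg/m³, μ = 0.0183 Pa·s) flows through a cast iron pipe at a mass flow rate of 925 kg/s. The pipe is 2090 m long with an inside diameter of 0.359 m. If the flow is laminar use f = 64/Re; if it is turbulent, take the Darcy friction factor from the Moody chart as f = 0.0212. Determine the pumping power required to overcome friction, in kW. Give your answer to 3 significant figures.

A = πD²/4 = π(0.359)²/4 = 0.1012 m²; mean velocity V = ṁ/(ρA) = 925/(1110 · 0.1012) = 8.233 m/s.
Reynolds number Re = ρVD/μ = 1110 · 8.233 · 0.359 / 0.0183 = 1.793e+05.
Re > 4000 → turbulent; use the Moody-chart value f = 0.0212.
Darcy-Weisbach: ΔP = f(L/D)(ρV²/2) = 0.0212·(2090/0.359)·(1110·8.233²/2) = 0.0212·5822·3.762e+04 = 4.643e+06 Pa.
Q = ṁ/ρ = 925/1110 = 0.8333 m³/s.
Pumping power P = QΔP = 0.8333·4.643e+06 = 3869000 W = 3870 kW.

P ≈ 3870 kW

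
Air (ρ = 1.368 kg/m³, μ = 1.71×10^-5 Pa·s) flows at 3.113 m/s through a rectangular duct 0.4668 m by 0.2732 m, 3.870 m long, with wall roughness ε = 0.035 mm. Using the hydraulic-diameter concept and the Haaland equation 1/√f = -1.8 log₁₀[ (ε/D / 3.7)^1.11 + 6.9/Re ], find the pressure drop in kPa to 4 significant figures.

ΔP ≈ 0.001400 kPa

Hydraulic diameter D_h = 4A/P = 4·(0.4668·0.2732)/(2·(0.4668+0.2732)) = 0.5101/1.48 = 0.3447 m.
Re = ρVD_h/μ = 1.368·3.113·0.3447/1.71e-05 = 8.584e+04.
ε/D_h = 3.5e-05/0.3447 = 0.000102; Haaland gives 1/√f = -1.8 log₁₀[8.64e-06+8.04e-05] = 7.291, so f = 0.01881.
ΔP = f(L/D_h)(ρV²/2) = 0.01881·3.87/0.3447·6.628 = 1.4 Pa.
ΔP = 0.001400 kPa.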